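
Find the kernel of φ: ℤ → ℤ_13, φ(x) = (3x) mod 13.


Kernel = preimage of identity
ker(φ) = {x ∈ ℤ : 3x ≡ 0 (mod 13)}. gcd(3,13) = 1, so 3x ≡ 0 (mod 13) ⟺ x ≡ 0 (mod 13/1 = 13). Hence ker(φ) = 13ℤ

ker(φ) = 13ℤ


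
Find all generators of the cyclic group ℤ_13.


g generates ℤ_n iff gcd(g,n) = 1
Checking each g ∈ {1,...,12}:
gcd(1,13) = 1
gcd(2,13) = 1
gcd(3,13) = 1
gcd(4,13) = 1
gcd(5,13) = 1
gcd(6,13) = 1
gcd(7,13) = 1
gcd(8,13) = 1
gcd(9,13) = 1
gcd(10,13) = 1
gcd(11,13) = 1
gcd(12,13) = 1
Generators: {1, 2, 3, 4, 5, 6, 7, 8, 9, 10, 11, 12}
Number of generators = φ(13) = 12

Generators of ℤ_13 = {1, 2, 3, 4, 5, 6, 7, 8, 9, 10, 11, 12}


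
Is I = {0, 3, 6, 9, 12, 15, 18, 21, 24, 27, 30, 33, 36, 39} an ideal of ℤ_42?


Check ideal conditions for I = {0, 3, 6, 9, 12, 15, 18, 21, 24, 27, 30, 33, 36, 39} in ℤ_42:
(1) I is an additive subgroup? Yes
(2) For r ∈ ℤ_42 and a ∈ I: r·a ∈ I? Yes

Yes, I is an ideal of ℤ_42


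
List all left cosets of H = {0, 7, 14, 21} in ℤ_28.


H = {0, 7, 14, 21}, |H| = 4
Number of cosets = |G|/|H| = 28/4 = 7
0 + H = {0, 7, 14, 21}
1 + H = {1, 8, 15, 22}
2 + H = {2, 9, 16, 23}
3 + H = {3, 10, 17, 24}
4 + H = {4, 11, 18, 25}
5 + H = {5, 12, 19, 26}
6 + H = {6, 13, 20, 27}

Cosets: 0+H={0,7,14,21}; 1+H={1,8,15,22}; 2+H={2,9,16,23}; 3+H={3,10,17,24}; 4+H={4,11,18,25}; 5+H={5,12,19,26}; 6+H={6,13,20,27}


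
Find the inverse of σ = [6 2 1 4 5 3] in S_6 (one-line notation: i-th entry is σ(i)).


To find σ⁻¹, swap domain and range:
σ(1) = 6 → σ⁻¹(6) = 1
σ(2) = 2 → σ⁻¹(2) = 2
σ(3) = 1 → σ⁻¹(1) = 3
σ(4) = 4 → σ⁻¹(4) = 4
σ(5) = 5 → σ⁻¹(5) = 5
σ(6) = 3 → σ⁻¹(3) = 6

σ⁻¹ = [3 2 6 4 5 1]


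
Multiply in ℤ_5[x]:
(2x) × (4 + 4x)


Expand and collect like terms; reduce coefficients mod 5:
x^0: 0·4 = 0 ≡ 0 (mod 5)
x^1: 0·4 + 2·4 = 8 ≡ 3 (mod 5)
x^2: 2·4 = 8 ≡ 3 (mod 5)
Result: 3x + 3x^2

f · g = 3x + 3x^2


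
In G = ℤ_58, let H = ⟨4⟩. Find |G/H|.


|⟨4⟩| = n / gcd(4, 58) = 58 / 2 = 29
H is normal (ℤ_58 is abelian).
|G/H| = |G| / |H| = 58 / 29 = 2

|G/H| = 2


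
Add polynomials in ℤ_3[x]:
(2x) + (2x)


Add coefficients mod 3:
x^0: 0 + 0 = 0 (mod 3)
x^1: 2 + 2 = 1 (mod 3)
Result: x

f + g = x


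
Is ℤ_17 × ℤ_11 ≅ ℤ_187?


Comparing ℤ_17 × ℤ_11 and ℤ_187:
gcd(17,11) = 1, so ℤ_17 × ℤ_11 ≅ ℤ_187 (CRT)

Yes, ℤ_17 × ℤ_11 ≅ ℤ_187


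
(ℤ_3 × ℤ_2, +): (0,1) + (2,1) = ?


Operation: componentwise addition mod (3, 2)
(0,1) + (2,1) = ((a₁+b₁) mod 3, (a₂+b₂) mod 2) with a = (0,1), b = (2,1)

(0,1) + (2,1) = (2,0)


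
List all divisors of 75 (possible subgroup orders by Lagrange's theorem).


Lagrange's theorem: |H| divides |G|
|G| = 75
Divisors of 75: 1, 3, 5, 15, 25, 75

Possible subgroup orders: {1, 3, 5, 15, 25, 75}


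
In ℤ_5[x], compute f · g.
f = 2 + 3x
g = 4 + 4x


Expand and collect like terms; reduce coefficients mod 5:
x^0: 2·4 = 8 ≡ 3 (mod 5)
x^1: 2·4 + 3·4 = 20 ≡ 0 (mod 5)
x^2: 3·4 = 12 ≡ 2 (mod 5)
Result: 3 + 2x^2

f · g = 3 + 2x^2


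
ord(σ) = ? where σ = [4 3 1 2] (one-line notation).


Cycle decomposition: (1 4 2 3)
Cycle lengths: 4
Order = lcm(4) = 4

ord(σ) = 4


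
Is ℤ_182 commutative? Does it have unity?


ℤ_182 is a commutative ring with unity 1; 182 = 2×91 is composite, so 2·91 ≡ 0 gives zero divisors (not an integral domain)
Commutative: Yes
Integral domain: No
Has unity: Yes

ℤ_182: Commutative=Yes, Unity=Yes


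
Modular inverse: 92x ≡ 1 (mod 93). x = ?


Use the extended Euclidean algorithm to write 1 = 92·s + 93·t; then s mod 93 is the inverse.
Euclidean algorithm:
  92 = 0·93 + 92
  93 = 1·92 + 1
  92 = 92·1 + 0
gcd(92,93) = 1
Back-substitution gives: 92·(-1) + 93·(1) = 1
So 92⁻¹ ≡ -1 ≡ 92 (mod 93)
Check: 92 × 92 = 8464 ≡ 1 (mod 93) ✓

92⁻¹ ≡ 92 (mod 93)


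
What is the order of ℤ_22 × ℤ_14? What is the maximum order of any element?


|ℤ_22 × ℤ_14| = 22 × 14 = 308
Max element order = lcm(22,14) = 154
Cyclic? No (gcd=2)

|ℤ_22×ℤ_14| = 308, max element order = 154


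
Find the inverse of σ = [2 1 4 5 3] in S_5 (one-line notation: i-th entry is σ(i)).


To find σ⁻¹, swap domain and range:
σ(1) = 2 → σ⁻¹(2) = 1
σ(2) = 1 → σ⁻¹(1) = 2
σ(3) = 4 → σ⁻¹(4) = 3
σ(4) = 5 → σ⁻¹(5) = 4
σ(5) = 3 → σ⁻¹(3) = 5

σ⁻¹ = [2 1 5 3 4]


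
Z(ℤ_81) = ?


Z(G) = {g ∈ G | gx = xg for all x ∈ G}
ℤ_81 is abelian, so Z(G) = G

Z(ℤ_81) = ℤ_81


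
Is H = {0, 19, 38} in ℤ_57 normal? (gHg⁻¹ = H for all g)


H = {0, 19, 38} in ℤ_57
ℤ_57 is abelian; every subgroup of an abelian group is normal

Yes, normal subgroup


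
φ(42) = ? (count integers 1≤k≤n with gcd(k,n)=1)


Factor n: 42 = 2 × 3 × 7
φ(n) = n · ∏(1 - 1/p) over distinct primes p | n
φ(42) = 42 · (1 - 1/2) · (1 - 1/3) · (1 - 1/7) = 12

φ(42) = 12


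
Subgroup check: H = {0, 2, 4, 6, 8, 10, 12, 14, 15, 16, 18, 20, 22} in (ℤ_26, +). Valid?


Subgroup test for H = {0, 2, 4, 6, 8, 10, 12, 14, 15, 16, 18, 20, 22} in (ℤ_26, +):
(1) 0 ∈ H? Yes
(2) Closure: for all a,b ∈ H, (a+b) mod 26 ∈ H? No  [counterexample: 2 + 15 = 17 ∉ H]
(3) Inverses: for all a ∈ H, -a mod 26 ∈ H? No

No, H is not a subgroup of ℤ_26


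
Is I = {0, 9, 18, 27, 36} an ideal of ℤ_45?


Check ideal conditions for I = {0, 9, 18, 27, 36} in ℤ_45:
(1) I is an additive subgroup? Yes
(2) For r ∈ ℤ_45 and a ∈ I: r·a ∈ I? Yes

Yes, I is an ideal of ℤ_45


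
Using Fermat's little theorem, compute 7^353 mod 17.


Fermat's little theorem: if p is prime and gcd(a,p)=1, then a^(p-1) ≡ 1 (mod p)
p = 17 is prime, gcd(7,17) = 1
Reduce exponent: 353 mod 16 = 1
So 7^353 ≡ 7^1 (mod 17)
7^1 mod 17 = 7

7^353 ≡ 7 (mod 17)


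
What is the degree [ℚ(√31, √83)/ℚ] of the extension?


[ℚ(√31,√83):ℚ] = [ℚ(√31,√83):ℚ(√31)]·[ℚ(√31):ℚ] = 2·2 = 4

[ℚ(√31, √83)/ℚ] = 4


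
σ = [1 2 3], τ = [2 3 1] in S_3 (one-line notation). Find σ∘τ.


σ∘τ: apply τ first, then σ
1 →τ 2 →σ 2
2 →τ 3 →σ 3
3 →τ 1 →σ 1

σ∘τ = [2 3 1]


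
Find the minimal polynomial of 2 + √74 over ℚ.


Let α = 2 + √74. Then α - 2 = √74, so (α - 2)² = 74, giving α² - 4α - 70 = 0. Degree 2 and α ∉ ℚ, so this is the minimal polynomial.

Minimal polynomial: x² - 4x - 70


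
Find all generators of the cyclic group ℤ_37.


g generates ℤ_n iff gcd(g,n) = 1
Prime factors of 37: 37
Generators are g ∈ {1,...,36} not divisible by any of these primes.
Generators: {1, 2, 3, 4, 5, 6, 7, 8, 9, 10, 11, 12, 13, 14, 15, 16, 17, 18, 19, 20, 21, 22, 23, 24, 25, 26, 27, 28, 29, 30, 31, 32, 33, 34, 35, 36}
Number of generators = φ(37) = 36

Generators of ℤ_37 = {1, 2, 3, 4, 5, 6, 7, 8, 9, 10, 11, 12, 13, 14, 15, 16, 17, 18, 19, 20, 21, 22, 23, 24, 25, 26, 27, 28, 29, 30, 31, 32, 33, 34, 35, 36}


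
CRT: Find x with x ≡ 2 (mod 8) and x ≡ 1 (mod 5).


m₁ = 8, m₂ = 5, gcd = 1, so CRT applies. M = m₁·m₂ = 40
Let M₁ = M/m₁ = 5, M₂ = M/m₂ = 8
Find y₁ ≡ M₁⁻¹ (mod m₁): 5⁻¹ ≡ 5 (mod 8)
Find y₂ ≡ M₂⁻¹ (mod m₂): 8⁻¹ ≡ 2 (mod 5)
x = a₁·M₁·y₁ + a₂·M₂·y₂ = 2·5·5 + 1·8·2 = 66
Reduce mod 40: x ≡ 26
Check: 26 mod 8 = 2 ✓, 26 mod 5 = 1 ✓

x ≡ 26 (mod 40)


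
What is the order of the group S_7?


|S_n| = n! (number of permutations of n symbols)
|S_7| = 7! = 5040

|S_7| = 5040


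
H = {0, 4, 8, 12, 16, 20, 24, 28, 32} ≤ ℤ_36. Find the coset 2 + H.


2 + H = {2 + h (mod 36) : h ∈ H}
2+0=2, 2+4=6, 2+8=10, 2+12=14, 2+16=18, 2+20=22, 2+24=26, 2+28=30, 2+32=34

2 + H = {2, 6, 10, 14, 18, 22, 26, 30, 34}


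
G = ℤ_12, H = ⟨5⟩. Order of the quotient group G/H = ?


|⟨5⟩| = n / gcd(5, 12) = 12 / 1 = 12
H is normal (ℤ_12 is abelian).
|G/H| = |G| / |H| = 12 / 12 = 1

|G/H| = 1


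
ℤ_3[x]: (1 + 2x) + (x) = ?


Add coefficients mod 3:
x^0: 1 + 0 = 1 (mod 3)
x^1: 2 + 1 = 0 (mod 3)
Result: 1

f + g = 1


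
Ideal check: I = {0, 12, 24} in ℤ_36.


Check ideal conditions for I = {0, 12, 24} in ℤ_36:
(1) I is an additive subgroup? Yes
(2) For r ∈ ℤ_36 and a ∈ I: r·a ∈ I? Yes

Yes, I is an ideal of ℤ_36


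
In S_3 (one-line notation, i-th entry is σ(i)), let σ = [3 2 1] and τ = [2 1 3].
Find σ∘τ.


σ∘τ: apply τ first, then σ
1 →τ 2 →σ 2
2 →τ 1 →σ 3
3 →τ 3 →σ 1

σ∘τ = [2 3 1]


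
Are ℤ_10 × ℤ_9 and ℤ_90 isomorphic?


Comparing ℤ_10 × ℤ_9 and ℤ_90:
gcd(10,9) = 1, so ℤ_10 × ℤ_9 ≅ ℤ_90 (CRT)

Yes, ℤ_10 × ℤ_9 ≅ ℤ_90


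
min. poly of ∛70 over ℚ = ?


∛70 satisfies x³ - 70 = 0, irreducible over ℚ (no rational root; 70 is not a perfect cube)

Minimal polynomial: x³ - 70


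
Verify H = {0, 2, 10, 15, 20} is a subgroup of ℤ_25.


Subgroup test for H = {0, 2, 10, 15, 20} in (ℤ_25, +):
(1) 0 ∈ H? Yes
(2) Closure: for all a,b ∈ H, (a+b) mod 25 ∈ H? No  [counterexample: 2 + 2 = 4 ∉ H]
(3) Inverses: for all a ∈ H, -a mod 25 ∈ H? No

No, H is not a subgroup of ℤ_25


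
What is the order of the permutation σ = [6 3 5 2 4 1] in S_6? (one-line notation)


Cycle decomposition: (1 6) (2 3 5 4)
Cycle lengths: 2, 4
Order = lcm(2, 4) = 4

ord(σ) = 4


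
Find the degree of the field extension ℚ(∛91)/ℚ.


∛91 has minimal polynomial x³ - 91 (irreducible over ℚ since 91 is not a perfect cube)

[ℚ(∛91)/ℚ] = 3


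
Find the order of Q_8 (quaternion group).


Q_8 = {±1, ±i, ±j, ±k}
|Q_8| = 8

|Q_8 (quaternion group)| = 8


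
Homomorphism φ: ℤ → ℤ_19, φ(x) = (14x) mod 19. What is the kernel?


Kernel = preimage of identity
ker(φ) = {x ∈ ℤ : 14x ≡ 0 (mod 19)}. gcd(14,19) = 1, so 14x ≡ 0 (mod 19) ⟺ x ≡ 0 (mod 19/1 = 19). Hence ker(φ) = 19ℤ

ker(φ) = 19ℤ


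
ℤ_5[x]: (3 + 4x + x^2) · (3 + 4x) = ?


Expand and collect like terms; reduce coefficients mod 5:
x^0: 3·3 = 9 ≡ 4 (mod 5)
x^1: 3·4 + 4·3 = 24 ≡ 4 (mod 5)
x^2: 4·4 + 1·3 = 19 ≡ 4 (mod 5)
x^3: 1·4 = 4 ≡ 4 (mod 5)
Result: 4 + 4x + 4x^2 + 4x^3

f · g = 4 + 4x + 4x^2 + 4x^3


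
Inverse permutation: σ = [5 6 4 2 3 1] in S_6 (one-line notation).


To find σ⁻¹, swap domain and range:
σ(1) = 5 → σ⁻¹(5) = 1
σ(2) = 6 → σ⁻¹(6) = 2
σ(3) = 4 → σ⁻¹(4) = 3
σ(4) = 2 → σ⁻¹(2) = 4
σ(5) = 3 → σ⁻¹(3) = 5
σ(6) = 1 → σ⁻¹(1) = 6

σ⁻¹ = [6 4 5 3 1 2]


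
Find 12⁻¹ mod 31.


Use the extended Euclidean algorithm to write 1 = 12·s + 31·t; then s mod 31 is the inverse.
Euclidean algorithm:
  12 = 0·31 + 12
  31 = 2·12 + 7
  12 = 1·7 + 5
  7 = 1·5 + 2
  5 = 2·2 + 1
  2 = 2·1 + 0
gcd(12,31) = 1
Back-substitution gives: 12·(13) + 31·(-5) = 1
So 12⁻¹ ≡ 13 ≡ 13 (mod 31)
Check: 12 × 13 = 156 ≡ 1 (mod 31) ✓

12⁻¹ ≡ 13 (mod 31)


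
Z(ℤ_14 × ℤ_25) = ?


Z(G) = {g ∈ G | gx = xg for all x ∈ G}
Direct product of abelian groups is abelian, so Z(G) = G

Z(ℤ_14 × ℤ_25) = ℤ_14 × ℤ_25


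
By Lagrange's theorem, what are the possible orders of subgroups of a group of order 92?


Lagrange's theorem: |H| divides |G|
|G| = 92
Divisors of 92: 1, 2, 4, 23, 46, 92

Possible subgroup orders: {1, 2, 4, 23, 46, 92}


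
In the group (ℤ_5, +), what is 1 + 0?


Operation: addition mod 5
1 + 0 = (a + b) mod 5 with a = 1, b = 0

1 + 0 = 1


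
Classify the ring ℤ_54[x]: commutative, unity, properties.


ℤ_54 has zero divisors (2·27 ≡ 0), and these lift to constant zero divisors in ℤ_54[x]; so not an integral domain
Commutative: Yes
Integral domain: No
Has unity: Yes

ℤ_54[x]: Commutative=Yes, Unity=Yes


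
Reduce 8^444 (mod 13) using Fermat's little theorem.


Fermat's little theorem: if p is prime and gcd(a,p)=1, then a^(p-1) ≡ 1 (mod p)
p = 13 is prime, gcd(8,13) = 1
Reduce exponent: 444 mod 12 = 0
So 8^444 ≡ 8^0 (mod 13)
8^0 = 1

8^444 ≡ 1 (mod 13)


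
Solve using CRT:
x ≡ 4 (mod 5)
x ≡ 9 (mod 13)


m₁ = 5, m₂ = 13, gcd = 1, so CRT applies. M = m₁·m₂ = 65
Let M₁ = M/m₁ = 13, M₂ = M/m₂ = 5
Find y₁ ≡ M₁⁻¹ (mod m₁): 13⁻¹ ≡ 2 (mod 5)
Find y₂ ≡ M₂⁻¹ (mod m₂): 5⁻¹ ≡ 8 (mod 13)
x = a₁·M₁·y₁ + a₂·M₂·y₂ = 4·13·2 + 9·5·8 = 464
Reduce mod 65: x ≡ 9
Check: 9 mod 5 = 4 ✓, 9 mod 13 = 9 ✓

x ≡ 9 (mod 65)


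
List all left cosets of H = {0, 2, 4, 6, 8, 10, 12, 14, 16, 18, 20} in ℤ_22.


H = {0, 2, 4, 6, 8, 10, 12, 14, 16, 18, 20}, |H| = 11
Number of cosets = |G|/|H| = 22/11 = 2
0 + H = {0, 2, 4, 6, 8, 10, 12, 14, 16, 18, 20}
1 + H = {1, 3, 5, 7, 9, 11, 13, 15, 17, 19, 21}

Cosets: 0+H={0,2,4,6,8,10,12,14,16,18,20}; 1+H={1,3,5,7,9,11,13,15,17,19,21}


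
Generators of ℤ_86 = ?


g generates ℤ_n iff gcd(g,n) = 1
Prime factors of 86: 2, 43
Generators are g ∈ {1,...,85} not divisible by any of these primes.
Generators: {1, 3, 5, 7, 9, 11, 13, 15, 17, 19, 21, 23, 25, 27, 29, 31, 33, 35, 37, 39, 41, 45, 47, 49, 51, 53, 55, 57, 59, 61, 63, 65, 67, 69, 71, 73, 75, 77, 79, 81, 83, 85}
Number of generators = φ(86) = 42

Generators of ℤ_86 = {1, 3, 5, 7, 9, 11, 13, 15, 17, 19, 21, 23, 25, 27, 29, 31, 33, 35, 37, 39, 41, 45, 47, 49, 51, 53, 55, 57, 59, 61, 63, 65, 67, 69, 71, 73, 75, 77, 79, 81, 83, 85}


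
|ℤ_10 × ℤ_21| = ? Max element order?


|ℤ_10 × ℤ_21| = 10 × 21 = 210
Max element order = lcm(10,21) = 210
Cyclic? Yes (gcd=1)

|ℤ_10×ℤ_21| = 210, max element order = 210


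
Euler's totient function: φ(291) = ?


Factor n: 291 = 3 × 97
φ(n) = n · ∏(1 - 1/p) over distinct primes p | n
φ(291) = 291 · (1 - 1/3) · (1 - 1/97) = 192

φ(291) = 192


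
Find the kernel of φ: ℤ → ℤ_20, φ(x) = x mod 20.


Kernel = preimage of identity
ker(φ) = {x ∈ ℤ : x ≡ 0 (mod 20)} = 20ℤ = {0, ±20, ±40, ...}

ker(φ) = 20ℤ


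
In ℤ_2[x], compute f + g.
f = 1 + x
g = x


Add coefficients mod 2:
x^0: 1 + 0 = 1 (mod 2)
x^1: 1 + 1 = 0 (mod 2)
Result: 1

f + g = 1


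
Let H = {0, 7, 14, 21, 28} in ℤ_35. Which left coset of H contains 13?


13 + H = {13 + h (mod 35) : h ∈ H}
13+0=13, 13+7=20, 13+14=27, 13+21=34, 13+28=6
13 + H = {6, 13, 20, 27, 34} = 6 + H

13 + H = {6, 13, 20, 27, 34}


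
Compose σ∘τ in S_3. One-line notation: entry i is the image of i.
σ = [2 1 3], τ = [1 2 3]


σ∘τ: apply τ first, then σ
1 →τ 1 →σ 2
2 →τ 2 →σ 1
3 →τ 3 →σ 3

σ∘τ = [2 1 3]


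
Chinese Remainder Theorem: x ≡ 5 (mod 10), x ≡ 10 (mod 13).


m₁ = 10, m₂ = 13, gcd = 1, so CRT applies. M = m₁·m₂ = 130
Let M₁ = M/m₁ = 13, M₂ = M/m₂ = 10
Find y₁ ≡ M₁⁻¹ (mod m₁): 13⁻¹ ≡ 7 (mod 10)
Find y₂ ≡ M₂⁻¹ (mod m₂): 10⁻¹ ≡ 4 (mod 13)
x = a₁·M₁·y₁ + a₂·M₂·y₂ = 5·13·7 + 10·10·4 = 855
Reduce mod 130: x ≡ 75
Check: 75 mod 10 = 5 ✓, 75 mod 13 = 10 ✓

x ≡ 75 (mod 130)


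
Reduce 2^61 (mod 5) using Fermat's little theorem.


Fermat's little theorem: if p is prime and gcd(a,p)=1, then a^(p-1) ≡ 1 (mod p)
p = 5 is prime, gcd(2,5) = 1
Reduce exponent: 61 mod 4 = 1
So 2^61 ≡ 2^1 (mod 5)
2^1 mod 5 = 2

2^61 ≡ 2 (mod 5)


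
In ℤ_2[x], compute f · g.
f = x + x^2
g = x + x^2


Expand and collect like terms; reduce coefficients mod 2:
x^0: 0·0 = 0 ≡ 0 (mod 2)
x^1: 0·1 + 1·0 = 0 ≡ 0 (mod 2)
x^2: 0·1 + 1·1 + 1·0 = 1 ≡ 1 (mod 2)
x^3: 1·1 + 1·1 = 2 ≡ 0 (mod 2)
x^4: 1·1 = 1 ≡ 1 (mod 2)
Result: x^2 + x^4

f · g = x^2 + x^4


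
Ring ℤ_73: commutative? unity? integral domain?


ℤ_73 is a commutative ring with unity 1; 73 is prime, so ℤ_73 is a field (hence an integral domain)
Commutative: Yes
Integral domain: Yes
Has unity: Yes

ℤ_73: Commutative=Yes, Unity=Yes


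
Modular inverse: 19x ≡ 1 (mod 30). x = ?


Use the extended Euclidean algorithm to write 1 = 19·s + 30·t; then s mod 30 is the inverse.
Euclidean algorithm:
  19 = 0·30 + 19
  30 = 1·19 + 11
  19 = 1·11 + 8
  11 = 1·8 + 3
  8 = 2·3 + 2
  3 = 1·2 + 1
  2 = 2·1 + 0
gcd(19,30) = 1
Back-substitution gives: 19·(-11) + 30·(7) = 1
So 19⁻¹ ≡ -11 ≡ 19 (mod 30)
Check: 19 × 19 = 361 ≡ 1 (mod 30) ✓

19⁻¹ ≡ 19 (mod 30)


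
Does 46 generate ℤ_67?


g generates ℤ_n iff gcd(g, n) = 1
gcd(46, 67) = 1
Since gcd = 1, 46 is a generator.

Yes, 46 generates ℤ_67


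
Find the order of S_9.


|S_n| = n! (number of permutations of n symbols)
|S_9| = 9! = 362880

|S_9| = 362880


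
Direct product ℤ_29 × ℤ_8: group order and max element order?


|ℤ_29 × ℤ_8| = 29 × 8 = 232
Max element order = lcm(29,8) = 232
Cyclic? Yes (gcd=1)

|ℤ_29×ℤ_8| = 232, max element order = 232


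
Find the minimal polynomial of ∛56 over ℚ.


∛56 satisfies x³ - 56 = 0, irreducible over ℚ (no rational root; 56 is not a perfect cube)

Minimal polynomial: x³ - 56


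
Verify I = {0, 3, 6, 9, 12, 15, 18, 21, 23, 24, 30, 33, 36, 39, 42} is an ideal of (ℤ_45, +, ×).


Check ideal conditions for I = {0, 3, 6, 9, 12, 15, 18, 21, 23, 24, 30, 33, 36, 39, 42} in ℤ_45:
(1) I is an additive subgroup? No
(2) For r ∈ ℤ_45 and a ∈ I: r·a ∈ I? No  [counterexample: r=2, a=23, r·a mod 45 = 1 ∉ I]

No, I is not an ideal of ℤ_45


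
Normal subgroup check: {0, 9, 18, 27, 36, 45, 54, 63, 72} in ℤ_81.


H = {0, 9, 18, 27, 36, 45, 54, 63, 72} in ℤ_81
ℤ_81 is abelian; every subgroup of an abelian group is normal

Yes, normal subgroup


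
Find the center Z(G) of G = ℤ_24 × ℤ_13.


Z(G) = {g ∈ G | gx = xg for all x ∈ G}
Direct product of abelian groups is abelian, so Z(G) = G

Z(ℤ_24 × ℤ_13) = ℤ_24 × ℤ_13


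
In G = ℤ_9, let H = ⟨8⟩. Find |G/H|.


|⟨8⟩| = n / gcd(8, 9) = 9 / 1 = 9
H is normal (ℤ_9 is abelian).
|G/H| = |G| / |H| = 9 / 9 = 1

|G/H| = 1


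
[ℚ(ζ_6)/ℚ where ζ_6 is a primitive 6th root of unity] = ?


[ℚ(ζ_n):ℚ] = deg Φ_n(x) = φ(n). Here φ(6) = 2

[ℚ(ζ_6)/ℚ where ζ_6 is a primitive 6th root of unity] = 2


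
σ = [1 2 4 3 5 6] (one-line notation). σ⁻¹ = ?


To find σ⁻¹, swap domain and range:
σ(1) = 1 → σ⁻¹(1) = 1
σ(2) = 2 → σ⁻¹(2) = 2
σ(3) = 4 → σ⁻¹(4) = 3
σ(4) = 3 → σ⁻¹(3) = 4
σ(5) = 5 → σ⁻¹(5) = 5
σ(6) = 6 → σ⁻¹(6) = 6

σ⁻¹ = [1 2 4 3 5 6]


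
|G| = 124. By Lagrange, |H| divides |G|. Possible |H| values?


Lagrange's theorem: |H| divides |G|
|G| = 124
Divisors of 124: 1, 2, 4, 31, 62, 124

Possible subgroup orders: {1, 2, 4, 31, 62, 124}


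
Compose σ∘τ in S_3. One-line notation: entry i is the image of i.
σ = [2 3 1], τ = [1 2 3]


σ∘τ: apply τ first, then σ
1 →τ 1 →σ 2
2 →τ 2 →σ 3
3 →τ 3 →σ 1

σ∘τ = [2 3 1]


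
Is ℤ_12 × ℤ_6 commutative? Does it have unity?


Direct product ring; commutative with unity (1,1); but (1,0)·(0,1) = (0,0) gives zero divisors, so not an integral domain
Commutative: Yes
Integral domain: No
Has unity: Yes

ℤ_12 × ℤ_6: Commutative=Yes, Unity=Yes


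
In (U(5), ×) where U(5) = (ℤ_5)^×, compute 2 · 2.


Operation: multiplication mod 5
2 · 2 = (a × b) mod 5 with a = 2, b = 2

2 · 2 = 4


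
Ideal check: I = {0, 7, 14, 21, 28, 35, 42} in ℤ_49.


Check ideal conditions for I = {0, 7, 14, 21, 28, 35, 42} in ℤ_49:
(1) I is an additive subgroup? Yes
(2) For r ∈ ℤ_49 and a ∈ I: r·a ∈ I? Yes

Yes, I is an ideal of ℤ_49


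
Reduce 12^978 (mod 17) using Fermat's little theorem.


Fermat's little theorem: if p is prime and gcd(a,p)=1, then a^(p-1) ≡ 1 (mod p)
p = 17 is prime, gcd(12,17) = 1
Reduce exponent: 978 mod 16 = 2
So 12^978 ≡ 12^2 (mod 17)
12^2 mod 17 = 8

12^978 ≡ 8 (mod 17)


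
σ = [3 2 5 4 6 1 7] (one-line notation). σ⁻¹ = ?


To find σ⁻¹, swap domain and range:
σ(1) = 3 → σ⁻¹(3) = 1
σ(2) = 2 → σ⁻¹(2) = 2
σ(3) = 5 → σ⁻¹(5) = 3
σ(4) = 4 → σ⁻¹(4) = 4
σ(5) = 6 → σ⁻¹(6) = 5
σ(6) = 1 → σ⁻¹(1) = 6
σ(7) = 7 → σ⁻¹(7) = 7

σ⁻¹ = [6 2 1 4 3 5 7]


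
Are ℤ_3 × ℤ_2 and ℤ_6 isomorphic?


Comparing ℤ_3 × ℤ_2 and ℤ_6:
gcd(3,2) = 1, so ℤ_3 × ℤ_2 ≅ ℤ_6 (CRT)

Yes, ℤ_3 × ℤ_2 ≅ ℤ_6


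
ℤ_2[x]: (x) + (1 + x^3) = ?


Add coefficients mod 2:
x^0: 0 + 1 = 1 (mod 2)
x^1: 1 + 0 = 1 (mod 2)
x^2: 0 + 0 = 0 (mod 2)
x^3: 0 + 1 = 1 (mod 2)
Result: 1 + x + x^3

f + g = 1 + x + x^3


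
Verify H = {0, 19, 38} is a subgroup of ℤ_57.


Subgroup test for H = {0, 19, 38} in (ℤ_57, +):
(1) 0 ∈ H? Yes
(2) Closure: for all a,b ∈ H, (a+b) mod 57 ∈ H? Yes
(3) Inverses: for all a ∈ H, -a mod 57 ∈ H? Yes

Yes, H is a subgroup of ℤ_57


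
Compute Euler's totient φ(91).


Factor n: 91 = 7 × 13
φ(n) = n · ∏(1 - 1/p) over distinct primes p | n
φ(91) = 91 · (1 - 1/7) · (1 - 1/13) = 72

φ(91) = 72


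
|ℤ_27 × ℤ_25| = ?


|A × B| = |A| · |B|
|ℤ_27 × ℤ_25| = 27 × 25 = 675

|ℤ_27 × ℤ_25| = 675


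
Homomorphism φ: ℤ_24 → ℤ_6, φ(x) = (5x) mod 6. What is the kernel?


Kernel = preimage of identity
ker(φ) = {x ∈ ℤ_24 : 5x ≡ 0 (mod 6)}. Since 6 | 24, φ is well-defined. The kernel is the cyclic subgroup ⟨6⟩ of ℤ_24 (order 4), i.e. {0, 6, 12, 18}

ker(φ) = {0, 6, 12, 18}


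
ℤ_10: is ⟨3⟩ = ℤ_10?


g generates ℤ_n iff gcd(g, n) = 1
gcd(3, 10) = 1
Since gcd = 1, 3 is a generator.

Yes, 3 generates ℤ_10


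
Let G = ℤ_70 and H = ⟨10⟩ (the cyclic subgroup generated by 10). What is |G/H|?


|⟨10⟩| = n / gcd(10, 70) = 70 / 10 = 7
H is normal (ℤ_70 is abelian).
|G/H| = |G| / |H| = 70 / 7 = 10

|G/H| = 10


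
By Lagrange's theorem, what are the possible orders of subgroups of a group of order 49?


Lagrange's theorem: |H| divides |G|
|G| = 49
Divisors of 49: 1, 7, 49

Possible subgroup orders: {1, 7, 49}


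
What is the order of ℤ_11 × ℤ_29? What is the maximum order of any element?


|ℤ_11 × ℤ_29| = 11 × 29 = 319
Max element order = lcm(11,29) = 319
Cyclic? Yes (gcd=1)

|ℤ_11×ℤ_29| = 319, max element order = 319


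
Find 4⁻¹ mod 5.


Use the extended Euclidean algorithm to write 1 = 4·s + 5·t; then s mod 5 is the inverse.
Euclidean algorithm:
  4 = 0·5 + 4
  5 = 1·4 + 1
  4 = 4·1 + 0
gcd(4,5) = 1
Back-substitution gives: 4·(-1) + 5·(1) = 1
So 4⁻¹ ≡ -1 ≡ 4 (mod 5)
Check: 4 × 4 = 16 ≡ 1 (mod 5) ✓

4⁻¹ ≡ 4 (mod 5)


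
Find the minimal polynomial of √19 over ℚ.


√19 satisfies x² - 19 = 0, irreducible over ℚ since 19 is squarefree

Minimal polynomial: x² - 19


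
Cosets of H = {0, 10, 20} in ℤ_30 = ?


H = {0, 10, 20}, |H| = 3
Number of cosets = |G|/|H| = 30/3 = 10
0 + H = {0, 10, 20}
1 + H = {1, 11, 21}
2 + H = {2, 12, 22}
3 + H = {3, 13, 23}
4 + H = {4, 14, 24}
5 + H = {5, 15, 25}
6 + H = {6, 16, 26}
7 + H = {7, 17, 27}
8 + H = {8, 18, 28}
9 + H = {9, 19, 29}

Cosets: 0+H={0,10,20}; 1+H={1,11,21}; 2+H={2,12,22}; 3+H={3,13,23}; 4+H={4,14,24}; 5+H={5,15,25}; 6+H={6,16,26}; 7+H={7,17,27}; 8+H={8,18,28}; 9+H={9,19,29}


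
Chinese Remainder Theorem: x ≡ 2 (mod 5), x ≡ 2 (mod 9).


m₁ = 5, m₂ = 9, gcd = 1, so CRT applies. M = m₁·m₂ = 45
Let M₁ = M/m₁ = 9, M₂ = M/m₂ = 5
Find y₁ ≡ M₁⁻¹ (mod m₁): 9⁻¹ ≡ 4 (mod 5)
Find y₂ ≡ M₂⁻¹ (mod m₂): 5⁻¹ ≡ 2 (mod 9)
x = a₁·M₁·y₁ + a₂·M₂·y₂ = 2·9·4 + 2·5·2 = 92
Reduce mod 45: x ≡ 2
Check: 2 mod 5 = 2 ✓, 2 mod 9 = 2 ✓

x ≡ 2 (mod 45)


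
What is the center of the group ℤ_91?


Z(G) = {g ∈ G | gx = xg for all x ∈ G}
ℤ_91 is abelian, so Z(G) = G

Z(ℤ_91) = ℤ_91


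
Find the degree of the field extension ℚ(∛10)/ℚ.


∛10 has minimal polynomial x³ - 10 (irreducible over ℚ since 10 is not a perfect cube)

[ℚ(∛10)/ℚ] = 3


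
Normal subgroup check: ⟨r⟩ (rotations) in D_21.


H = ⟨r⟩ (rotations) in D_21
The rotation subgroup ⟨r⟩ has index 2 in D_21, so it is normal

Yes, normal subgroup


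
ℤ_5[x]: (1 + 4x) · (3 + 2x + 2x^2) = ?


Expand and collect like terms; reduce coefficients mod 5:
x^0: 1·3 = 3 ≡ 3 (mod 5)
x^1: 1·2 + 4·3 = 14 ≡ 4 (mod 5)
x^2: 1·2 + 4·2 = 10 ≡ 0 (mod 5)
x^3: 4·2 = 8 ≡ 3 (mod 5)
Result: 3 + 4x + 3x^3

f · g = 3 + 4x + 3x^3


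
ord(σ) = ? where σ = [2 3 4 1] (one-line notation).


Cycle decomposition: (1 2 3 4)
Cycle lengths: 4
Order = lcm(4) = 4

ord(σ) = 4


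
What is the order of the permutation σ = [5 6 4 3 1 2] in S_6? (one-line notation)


Cycle decomposition: (1 5) (2 6) (3 4)
Cycle lengths: 2, 2, 2
Order = lcm(2, 2, 2) = 2

ord(σ) = 2


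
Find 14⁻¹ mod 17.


Use the extended Euclidean algorithm to write 1 = 14·s + 17·t; then s mod 17 is the inverse.
Euclidean algorithm:
  14 = 0·17 + 14
  17 = 1·14 + 3
  14 = 4·3 + 2
  3 = 1·2 + 1
  2 = 2·1 + 0
gcd(14,17) = 1
Back-substitution gives: 14·(-6) + 17·(5) = 1
So 14⁻¹ ≡ -6 ≡ 11 (mod 17)
Check: 14 × 11 = 154 ≡ 1 (mod 17) ✓

14⁻¹ ≡ 11 (mod 17)


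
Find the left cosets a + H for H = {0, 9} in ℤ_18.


H = {0, 9}, |H| = 2
Number of cosets = |G|/|H| = 18/2 = 9
0 + H = {0, 9}
1 + H = {1, 10}
2 + H = {2, 11}
3 + H = {3, 12}
4 + H = {4, 13}
5 + H = {5, 14}
6 + H = {6, 15}
7 + H = {7, 16}
8 + H = {8, 17}

Cosets: 0+H={0,9}; 1+H={1,10}; 2+H={2,11}; 3+H={3,12}; 4+H={4,13}; 5+H={5,14}; 6+H={6,15}; 7+H={7,16}; 8+H={8,17}


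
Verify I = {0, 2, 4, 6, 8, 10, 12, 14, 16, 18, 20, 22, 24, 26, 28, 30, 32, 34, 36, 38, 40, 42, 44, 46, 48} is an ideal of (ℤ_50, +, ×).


Check ideal conditions for I = {0, 2, 4, 6, 8, 10, 12, 14, 16, 18, 20, 22, 24, 26, 28, 30, 32, 34, 36, 38, 40, 42, 44, 46, 48} in ℤ_50:
(1) I is an additive subgroup? Yes
(2) For r ∈ ℤ_50 and a ∈ I: r·a ∈ I? Yes

Yes, I is an ideal of ℤ_50


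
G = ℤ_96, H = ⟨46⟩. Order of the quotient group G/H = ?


|⟨46⟩| = n / gcd(46, 96) = 96 / 2 = 48
H is normal (ℤ_96 is abelian).
|G/H| = |G| / |H| = 96 / 48 = 2

|G/H| = 2


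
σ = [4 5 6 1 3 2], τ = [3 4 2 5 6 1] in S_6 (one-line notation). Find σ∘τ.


σ∘τ: apply τ first, then σ
1 →τ 3 →σ 6
2 →τ 4 →σ 1
3 →τ 2 →σ 5
4 →τ 5 →σ 3
5 →τ 6 →σ 2
6 →τ 1 →σ 4

σ∘τ = [6 1 5 3 2 4]


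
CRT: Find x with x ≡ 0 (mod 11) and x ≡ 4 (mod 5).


m₁ = 11, m₂ = 5, gcd = 1, so CRT applies. M = m₁·m₂ = 55
Let M₁ = M/m₁ = 5, M₂ = M/m₂ = 11
Find y₁ ≡ M₁⁻¹ (mod m₁): 5⁻¹ ≡ 9 (mod 11)
Find y₂ ≡ M₂⁻¹ (mod m₂): 11⁻¹ ≡ 1 (mod 5)
x = a₁·M₁·y₁ + a₂·M₂·y₂ = 0·5·9 + 4·11·1 = 44
Reduce mod 55: x ≡ 44
Check: 44 mod 11 = 0 ✓, 44 mod 5 = 4 ✓

x ≡ 44 (mod 55)


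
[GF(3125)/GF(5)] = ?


GF(3125) = GF(5^5), so the extension degree is 5

[GF(3125)/GF(5)] = 5


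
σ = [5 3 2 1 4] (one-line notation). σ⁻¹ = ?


To find σ⁻¹, swap domain and range:
σ(1) = 5 → σ⁻¹(5) = 1
σ(2) = 3 → σ⁻¹(3) = 2
σ(3) = 2 → σ⁻¹(2) = 3
σ(4) = 1 → σ⁻¹(1) = 4
σ(5) = 4 → σ⁻¹(4) = 5

σ⁻¹ = [4 3 2 5 1]


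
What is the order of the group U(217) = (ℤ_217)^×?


U(n) is the group of units mod n; |U(n)| = φ(n)
|U(217)| = φ(217) = 180

|U(217) = (ℤ_217)^×| = 180


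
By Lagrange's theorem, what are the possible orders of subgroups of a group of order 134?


Lagrange's theorem: |H| divides |G|
|G| = 134
Divisors of 134: 1, 2, 67, 134

Possible subgroup orders: {1, 2, 67, 134}


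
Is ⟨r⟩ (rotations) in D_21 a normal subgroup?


H = ⟨r⟩ (rotations) in D_21
The rotation subgroup ⟨r⟩ has index 2 in D_21, so it is normal

Yes, normal subgroup


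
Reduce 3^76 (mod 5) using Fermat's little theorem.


Fermat's little theorem: if p is prime and gcd(a,p)=1, then a^(p-1) ≡ 1 (mod p)
p = 5 is prime, gcd(3,5) = 1
Reduce exponent: 76 mod 4 = 0
So 3^76 ≡ 3^0 (mod 5)
3^0 = 1

3^76 ≡ 1 (mod 5)


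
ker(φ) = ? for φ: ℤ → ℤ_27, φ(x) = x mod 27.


Kernel = preimage of identity
ker(φ) = {x ∈ ℤ : x ≡ 0 (mod 27)} = 27ℤ = {0, ±27, ±54, ...}

ker(φ) = 27ℤ


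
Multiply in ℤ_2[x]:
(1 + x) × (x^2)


Expand and collect like terms; reduce coefficients mod 2:
x^0: 1·0 = 0 ≡ 0 (mod 2)
x^1: 1·0 + 1·0 = 0 ≡ 0 (mod 2)
x^2: 1·1 + 1·0 = 1 ≡ 1 (mod 2)
x^3: 1·1 = 1 ≡ 1 (mod 2)
Result: x^2 + x^3

f · g = x^2 + x^3


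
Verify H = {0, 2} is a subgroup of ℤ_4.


Subgroup test for H = {0, 2} in (ℤ_4, +):
(1) 0 ∈ H? Yes
(2) Closure: for all a,b ∈ H, (a+b) mod 4 ∈ H? Yes
(3) Inverses: for all a ∈ H, -a mod 4 ∈ H? Yes

Yes, H is a subgroup of ℤ_4


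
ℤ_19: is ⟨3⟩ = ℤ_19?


g generates ℤ_n iff gcd(g, n) = 1
gcd(3, 19) = 1
Since gcd = 1, 3 is a generator.

Yes, 3 generates ℤ_19


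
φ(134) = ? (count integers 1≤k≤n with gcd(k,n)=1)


Factor n: 134 = 2 × 67
φ(n) = n · ∏(1 - 1/p) over distinct primes p | n
φ(134) = 134 · (1 - 1/2) · (1 - 1/67) = 66

φ(134) = 66


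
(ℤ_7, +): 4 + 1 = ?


Operation: addition mod 7
4 + 1 = (a + b) mod 7 with a = 4, b = 1

4 + 1 = 5


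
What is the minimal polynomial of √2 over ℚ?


√2 satisfies x² - 2 = 0, irreducible over ℚ since 2 is squarefree

Minimal polynomial: x² - 2


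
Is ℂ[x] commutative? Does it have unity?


Polynomial ring over ℂ (an integral domain) is a commutative integral domain with unity 1
Commutative: Yes
Integral domain: Yes
Has unity: Yes

ℂ[x]: Commutative=Yes, Unity=Yes


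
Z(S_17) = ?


Z(G) = {g ∈ G | gx = xg for all x ∈ G}
S_n is non-abelian for n ≥ 3; Z(S_17) is trivial

Z(S_17) = {e}


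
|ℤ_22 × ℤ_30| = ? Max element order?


|ℤ_22 × ℤ_30| = 22 × 30 = 660
Max element order = lcm(22,30) = 330
Cyclic? No (gcd=2)

|ℤ_22×ℤ_30| = 660, max element order = 330


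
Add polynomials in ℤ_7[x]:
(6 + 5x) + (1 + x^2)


Add coefficients mod 7:
x^0: 6 + 1 = 0 (mod 7)
x^1: 5 + 0 = 5 (mod 7)
x^2: 0 + 1 = 1 (mod 7)
Result: 5x + x^2

f + g = 5x + x^2


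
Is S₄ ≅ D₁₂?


Comparing S₄ and D₁₂:
S₄ has trivial center; D₁₂ has center {e, r⁶}

No, S₄ ≇ D₁₂


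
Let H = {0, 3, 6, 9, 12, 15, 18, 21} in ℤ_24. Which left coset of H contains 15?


15 + H = {15 + h (mod 24) : h ∈ H}
15+0=15, 15+3=18, 15+6=21, 15+9=0, 15+12=3, 15+15=6, 15+18=9, 15+21=12
15 + H = {0, 3, 6, 9, 12, 15, 18, 21} = 0 + H

15 + H = {0, 3, 6, 9, 12, 15, 18, 21}


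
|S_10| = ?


|S_n| = n! (number of permutations of n symbols)
|S_10| = 10! = 3628800

|S_10| = 3628800


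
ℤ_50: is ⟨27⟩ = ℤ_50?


g generates ℤ_n iff gcd(g, n) = 1
gcd(27, 50) = 1
Since gcd = 1, 27 is a generator.

Yes, 27 generates ℤ_50


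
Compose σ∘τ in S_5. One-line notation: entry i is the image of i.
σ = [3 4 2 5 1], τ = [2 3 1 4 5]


σ∘τ: apply τ first, then σ
1 →τ 2 →σ 4
2 →τ 3 →σ 2
3 →τ 1 →σ 3
4 →τ 4 →σ 5
5 →τ 5 →σ 1

σ∘τ = [4 2 3 5 1]


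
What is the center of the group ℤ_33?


Z(G) = {g ∈ G | gx = xg for all x ∈ G}
ℤ_33 is abelian, so Z(G) = G

Z(ℤ_33) = ℤ_33


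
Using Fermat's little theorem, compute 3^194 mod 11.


Fermat's little theorem: if p is prime and gcd(a,p)=1, then a^(p-1) ≡ 1 (mod p)
p = 11 is prime, gcd(3,11) = 1
Reduce exponent: 194 mod 10 = 4
So 3^194 ≡ 3^4 (mod 11)
3^4 mod 11 = 4

3^194 ≡ 4 (mod 11)


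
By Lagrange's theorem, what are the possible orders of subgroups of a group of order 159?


Lagrange's theorem: |H| divides |G|
|G| = 159
Divisors of 159: 1, 3, 53, 159

Possible subgroup orders: {1, 3, 53, 159}


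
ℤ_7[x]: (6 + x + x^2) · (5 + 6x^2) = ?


Expand and collect like terms; reduce coefficients mod 7:
x^0: 6·5 = 30 ≡ 2 (mod 7)
x^1: 6·0 + 1·5 = 5 ≡ 5 (mod 7)
x^2: 6·6 + 1·0 + 1·5 = 41 ≡ 6 (mod 7)
x^3: 1·6 + 1·0 = 6 ≡ 6 (mod 7)
x^4: 1·6 = 6 ≡ 6 (mod 7)
Result: 2 + 5x + 6x^2 + 6x^3 + 6x^4

f · g = 2 + 5x + 6x^2 + 6x^3 + 6x^4


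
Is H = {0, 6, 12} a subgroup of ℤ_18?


Subgroup test for H = {0, 6, 12} in (ℤ_18, +):
(1) 0 ∈ H? Yes
(2) Closure: for all a,b ∈ H, (a+b) mod 18 ∈ H? Yes
(3) Inverses: for all a ∈ H, -a mod 18 ∈ H? Yes

Yes, H is a subgroup of ℤ_18


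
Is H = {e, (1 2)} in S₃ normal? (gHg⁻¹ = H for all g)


H = {e, (1 2)} in S₃
(1 3)(1 2)(1 3)⁻¹ = (2 3) ∉ {e, (1 2)}, so it is not normal

No, not a normal subgroup


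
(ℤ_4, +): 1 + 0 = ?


Operation: addition mod 4
1 + 0 = (a + b) mod 4 with a = 1, b = 0

1 + 0 = 1


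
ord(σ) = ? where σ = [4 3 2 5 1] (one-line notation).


Cycle decomposition: (1 4 5) (2 3)
Cycle lengths: 3, 2
Order = lcm(3, 2) = 6

ord(σ) = 6


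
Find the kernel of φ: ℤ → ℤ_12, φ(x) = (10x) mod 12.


Kernel = preimage of identity
ker(φ) = {x ∈ ℤ : 10x ≡ 0 (mod 12)}. gcd(10,12) = 2, so 10x ≡ 0 (mod 12) ⟺ x ≡ 0 (mod 12/2 = 6). Hence ker(φ) = 6ℤ

ker(φ) = 6ℤ


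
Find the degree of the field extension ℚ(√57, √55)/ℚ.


[ℚ(√57,√55):ℚ] = [ℚ(√57,√55):ℚ(√57)]·[ℚ(√57):ℚ] = 2·2 = 4

[ℚ(√57, √55)/ℚ] = 4


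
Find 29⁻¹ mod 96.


Use the extended Euclidean algorithm to write 1 = 29·s + 96·t; then s mod 96 is the inverse.
Euclidean algorithm:
  29 = 0·96 + 29
  96 = 3·29 + 9
  29 = 3·9 + 2
  9 = 4·2 + 1
  2 = 2·1 + 0
gcd(29,96) = 1
Back-substitution gives: 29·(-43) + 96·(13) = 1
So 29⁻¹ ≡ -43 ≡ 53 (mod 96)
Check: 29 × 53 = 1537 ≡ 1 (mod 96) ✓

29⁻¹ ≡ 53 (mod 96)


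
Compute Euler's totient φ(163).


Factor n: 163 = 163
φ(n) = n · ∏(1 - 1/p) over distinct primes p | n
φ(163) = 163 · (1 - 1/163) = 162

φ(163) = 162


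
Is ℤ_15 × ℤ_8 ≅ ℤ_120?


Comparing ℤ_15 × ℤ_8 and ℤ_120:
gcd(15,8) = 1, so ℤ_15 × ℤ_8 ≅ ℤ_120 (CRT)

Yes, ℤ_15 × ℤ_8 ≅ ℤ_120


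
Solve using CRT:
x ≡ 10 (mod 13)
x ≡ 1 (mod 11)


m₁ = 13, m₂ = 11, gcd = 1, so CRT applies. M = m₁·m₂ = 143
Let M₁ = M/m₁ = 11, M₂ = M/m₂ = 13
Find y₁ ≡ M₁⁻¹ (mod m₁): 11⁻¹ ≡ 6 (mod 13)
Find y₂ ≡ M₂⁻¹ (mod m₂): 13⁻¹ ≡ 6 (mod 11)
x = a₁·M₁·y₁ + a₂·M₂·y₂ = 10·11·6 + 1·13·6 = 738
Reduce mod 143: x ≡ 23
Check: 23 mod 13 = 10 ✓, 23 mod 11 = 1 ✓

x ≡ 23 (mod 143)


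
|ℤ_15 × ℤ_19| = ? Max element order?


|ℤ_15 × ℤ_19| = 15 × 19 = 285
Max element order = lcm(15,19) = 285
Cyclic? Yes (gcd=1)

|ℤ_15×ℤ_19| = 285, max element order = 285


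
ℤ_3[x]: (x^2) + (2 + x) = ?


Add coefficients mod 3:
x^0: 0 + 2 = 2 (mod 3)
x^1: 0 + 1 = 1 (mod 3)
x^2: 1 + 0 = 1 (mod 3)
Result: 2 + x + x^2

f + g = 2 + x + x^2


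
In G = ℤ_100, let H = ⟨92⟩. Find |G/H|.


|⟨92⟩| = n / gcd(92, 100) = 100 / 4 = 25
H is normal (ℤ_100 is abelian).
|G/H| = |G| / |H| = 100 / 25 = 4

|G/H| = 4


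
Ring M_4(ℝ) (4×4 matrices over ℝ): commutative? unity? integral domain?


Matrix multiplication is non-commutative for n ≥ 2; the identity matrix I is the unity; singular matrices give zero divisors, so not an integral domain
Commutative: No
Integral domain: No
Has unity: Yes

M_4(ℝ) (4×4 matrices over ℝ): Commutative=No, Unity=Yes


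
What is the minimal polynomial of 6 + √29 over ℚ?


Let α = 6 + √29. Then α - 6 = √29, so (α - 6)² = 29, giving α² - 12α + 7 = 0. Degree 2 and α ∉ ℚ, so this is the minimal polynomial.

Minimal polynomial: x² - 12x + 7


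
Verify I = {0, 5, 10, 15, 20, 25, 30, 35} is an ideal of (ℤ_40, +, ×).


Check ideal conditions for I = {0, 5, 10, 15, 20, 25, 30, 35} in ℤ_40:
(1) I is an additive subgroup? Yes
(2) For r ∈ ℤ_40 and a ∈ I: r·a ∈ I? Yes

Yes, I is an ideal of ℤ_40


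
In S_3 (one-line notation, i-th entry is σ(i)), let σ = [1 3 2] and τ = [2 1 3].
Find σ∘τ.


σ∘τ: apply τ first, then σ
1 →τ 2 →σ 3
2 →τ 1 →σ 1
3 →τ 3 →σ 2

σ∘τ = [3 1 2]


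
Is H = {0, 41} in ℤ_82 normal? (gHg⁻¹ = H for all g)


H = {0, 41} in ℤ_82
ℤ_82 is abelian; every subgroup of an abelian group is normal

Yes, normal subgroup


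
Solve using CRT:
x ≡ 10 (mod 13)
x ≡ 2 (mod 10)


m₁ = 13, m₂ = 10, gcd = 1, so CRT applies. M = m₁·m₂ = 130
Let M₁ = M/m₁ = 10, M₂ = M/m₂ = 13
Find y₁ ≡ M₁⁻¹ (mod m₁): 10⁻¹ ≡ 4 (mod 13)
Find y₂ ≡ M₂⁻¹ (mod m₂): 13⁻¹ ≡ 7 (mod 10)
x = a₁·M₁·y₁ + a₂·M₂·y₂ = 10·10·4 + 2·13·7 = 582
Reduce mod 130: x ≡ 62
Check: 62 mod 13 = 10 ✓, 62 mod 10 = 2 ✓

x ≡ 62 (mod 130)


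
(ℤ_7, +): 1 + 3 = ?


Operation: addition mod 7
1 + 3 = (a + b) mod 7 with a = 1, b = 3

1 + 3 = 4


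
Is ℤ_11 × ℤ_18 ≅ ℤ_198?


Comparing ℤ_11 × ℤ_18 and ℤ_198:
gcd(11,18) = 1, so ℤ_11 × ℤ_18 ≅ ℤ_198 (CRT)

Yes, ℤ_11 × ℤ_18 ≅ ℤ_198


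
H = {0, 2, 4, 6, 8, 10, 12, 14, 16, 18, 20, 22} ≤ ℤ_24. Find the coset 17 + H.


17 + H = {17 + h (mod 24) : h ∈ H}
17+0=17, 17+2=19, 17+4=21, 17+6=23, 17+8=1, 17+10=3, 17+12=5, 17+14=7, 17+16=9, 17+18=11, 17+20=13, 17+22=15
17 + H = {1, 3, 5, 7, 9, 11, 13, 15, 17, 19, 21, 23} = 1 + H

17 + H = {1, 3, 5, 7, 9, 11, 13, 15, 17, 19, 21, 23}


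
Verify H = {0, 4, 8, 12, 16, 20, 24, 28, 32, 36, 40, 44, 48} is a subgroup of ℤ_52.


Subgroup test for H = {0, 4, 8, 12, 16, 20, 24, 28, 32, 36, 40, 44, 48} in (ℤ_52, +):
(1) 0 ∈ H? Yes
(2) Closure: for all a,b ∈ H, (a+b) mod 52 ∈ H? Yes
(3) Inverses: for all a ∈ H, -a mod 52 ∈ H? Yes

Yes, H is a subgroup of ℤ_52


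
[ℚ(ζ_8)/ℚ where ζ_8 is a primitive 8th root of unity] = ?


[ℚ(ζ_n):ℚ] = deg Φ_n(x) = φ(n). Here φ(8) = 4

[ℚ(ζ_8)/ℚ where ζ_8 is a primitive 8th root of unity] = 4


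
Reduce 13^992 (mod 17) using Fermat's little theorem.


Fermat's little theorem: if p is prime and gcd(a,p)=1, then a^(p-1) ≡ 1 (mod p)
p = 17 is prime, gcd(13,17) = 1
Reduce exponent: 992 mod 16 = 0
So 13^992 ≡ 13^0 (mod 17)
13^0 = 1

13^992 ≡ 1 (mod 17)


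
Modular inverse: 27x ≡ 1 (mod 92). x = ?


Use the extended Euclidean algorithm to write 1 = 27·s + 92·t; then s mod 92 is the inverse.
Euclidean algorithm:
  27 = 0·92 + 27
  92 = 3·27 + 11
  27 = 2·11 + 5
  11 = 2·5 + 1
  5 = 5·1 + 0
gcd(27,92) = 1
Back-substitution gives: 27·(-17) + 92·(5) = 1
So 27⁻¹ ≡ -17 ≡ 75 (mod 92)
Check: 27 × 75 = 2025 ≡ 1 (mod 92) ✓

27⁻¹ ≡ 75 (mod 92)


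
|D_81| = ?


|D_n| = 2n (n rotations and n reflections)
|D_81| = 2×81 = 162

|D_81| = 162


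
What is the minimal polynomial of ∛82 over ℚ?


∛82 satisfies x³ - 82 = 0, irreducible over ℚ (no rational root; 82 is not a perfect cube)

Minimal polynomial: x³ - 82


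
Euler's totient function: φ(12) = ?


φ(n) = count of k ∈ {1,...,n} with gcd(k,n)=1
Coprimes to 12: {1, 5, 7, 11}
Count: 4

φ(12) = 4


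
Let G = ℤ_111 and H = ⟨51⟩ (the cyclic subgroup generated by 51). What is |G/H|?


|⟨51⟩| = n / gcd(51, 111) = 111 / 3 = 37
H is normal (ℤ_111 is abelian).
|G/H| = |G| / |H| = 111 / 37 = 3

|G/H| = 3


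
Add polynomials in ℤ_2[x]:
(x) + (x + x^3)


Add coefficients mod 2:
x^0: 0 + 0 = 0 (mod 2)
x^1: 1 + 1 = 0 (mod 2)
x^2: 0 + 0 = 0 (mod 2)
x^3: 0 + 1 = 1 (mod 2)
Result: x^3

f + g = x^3


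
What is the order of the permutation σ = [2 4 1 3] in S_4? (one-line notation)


Cycle decomposition: (1 2 4 3)
Cycle lengths: 4
Order = lcm(4) = 4

ord(σ) = 4
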